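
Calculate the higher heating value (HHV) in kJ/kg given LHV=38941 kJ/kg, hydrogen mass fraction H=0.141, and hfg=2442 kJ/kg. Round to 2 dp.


HHV = LHV + hfg * 9 * H
Water addition = 2442 * 9 * 0.141 = 3098.898 kJ/kg
HHV = 38941 + 3098.898 = 42039.90 kJ/kg


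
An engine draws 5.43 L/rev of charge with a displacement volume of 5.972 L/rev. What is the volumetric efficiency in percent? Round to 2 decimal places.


eta_v = (V_actual / V_disp) * 100
Ratio = 5.43 / 5.972 = 0.9092
eta_v = 0.9092 * 100 = 90.92%


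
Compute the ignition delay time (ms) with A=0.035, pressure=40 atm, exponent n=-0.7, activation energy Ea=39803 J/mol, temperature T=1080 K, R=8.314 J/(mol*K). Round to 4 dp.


tau = A * P^n * exp(Ea/(R*T))
P^n = 40^(-0.7) = 0.07560630
Ea/(R*T) = 39803/(8.314*1080) = 4.432840
exp(Ea/(R*T)) = 84.170099
tau = 0.035 * 0.07560630 * 84.170099 = 0.2227 ms


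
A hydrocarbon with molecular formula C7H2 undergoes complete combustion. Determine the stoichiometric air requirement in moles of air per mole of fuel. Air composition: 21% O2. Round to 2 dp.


Balanced combustion: C7H2 + 7.5 O2 -> 7 CO2 + 1 H2O
O2 needed = C + H/4 = 7 + 2/4 = 7.50 moles
Air moles = O2 / 0.21 = 7.50 / 0.21 = 35.71 moles air


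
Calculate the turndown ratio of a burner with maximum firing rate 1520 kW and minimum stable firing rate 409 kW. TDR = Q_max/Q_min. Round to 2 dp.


TDR = Q_max / Q_min
TDR = 1520 / 409 = 3.72


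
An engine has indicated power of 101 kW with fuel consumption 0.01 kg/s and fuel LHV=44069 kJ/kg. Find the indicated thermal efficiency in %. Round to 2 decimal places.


eta_ith = (IP / (mf * LHV)) * 100
Denominator = 0.01 * 44069 = 440.6900 kW
eta_ith = (101 / 440.6900) * 100 = 22.92%


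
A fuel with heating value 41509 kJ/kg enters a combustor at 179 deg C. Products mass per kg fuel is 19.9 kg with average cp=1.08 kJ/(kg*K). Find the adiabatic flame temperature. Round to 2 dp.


T_ad = T_in + Hc / (m_p * cp)
Denominator = 19.9 * 1.08 = 21.4920
Temperature rise = 41509 / 21.4920 = 1931.37 K
T_ad = 179 + 1931.37 = 2110.37 deg C


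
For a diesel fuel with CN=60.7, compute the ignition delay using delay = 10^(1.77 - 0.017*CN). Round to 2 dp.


delay = 10^(1.77 - 0.017*CN)
Exponent = 1.77 - 0.017*60.7 = 0.7381
delay = 10^0.7381 = 5.47 ms


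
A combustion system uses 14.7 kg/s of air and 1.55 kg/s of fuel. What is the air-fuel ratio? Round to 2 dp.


AFR = m_air / m_fuel
AFR = 14.7 / 1.55 = 9.48


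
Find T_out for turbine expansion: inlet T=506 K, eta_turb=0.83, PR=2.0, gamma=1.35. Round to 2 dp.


T_out = T_in * (1 - eta * (1 - PR^(-(gamma-1)/gamma)))
Exponent = -(1.35-1)/1.35 = -0.25925926
PR^exp = 2.0^(-0.25925926) = 0.83551680
Factor = 1 - 0.83*(1 - 0.83551680) = 0.86347894
T_out = 506 * 0.86347894 = 436.92 K


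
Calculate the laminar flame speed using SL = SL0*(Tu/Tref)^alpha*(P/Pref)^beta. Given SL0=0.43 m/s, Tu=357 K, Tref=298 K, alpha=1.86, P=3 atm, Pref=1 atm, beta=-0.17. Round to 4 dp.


SL = SL0 * (Tu/Tref)^alpha * (P/Pref)^beta
T ratio = 357/298 = 1.19798658
(T ratio)^alpha = 1.19798658^1.86 = 1.399332
(P/Pref)^beta = 3^(-0.17) = 0.829639
SL = 0.43 * 1.399332 * 0.829639 = 0.4992 m/s


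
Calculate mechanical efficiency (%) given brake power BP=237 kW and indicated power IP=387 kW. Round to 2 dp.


eta_mech = (BP / IP) * 100
Ratio = 237 / 387 = 0.6124
eta_mech = 0.6124 * 100 = 61.24%


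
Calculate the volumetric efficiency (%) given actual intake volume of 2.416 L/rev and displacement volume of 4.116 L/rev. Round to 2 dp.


eta_v = (V_actual / V_disp) * 100
Ratio = 2.416 / 4.116 = 0.5870
eta_v = 0.5870 * 100 = 58.70%


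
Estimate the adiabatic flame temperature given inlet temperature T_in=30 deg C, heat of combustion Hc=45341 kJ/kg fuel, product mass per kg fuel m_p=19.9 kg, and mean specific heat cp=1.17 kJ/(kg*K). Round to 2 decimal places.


T_ad = T_in + Hc / (m_p * cp)
Denominator = 19.9 * 1.17 = 23.2830
Temperature rise = 45341 / 23.2830 = 1947.39 K
T_ad = 30 + 1947.39 = 1977.39 deg C


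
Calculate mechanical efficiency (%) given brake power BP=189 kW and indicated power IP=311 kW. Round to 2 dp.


eta_mech = (BP / IP) * 100
Ratio = 189 / 311 = 0.6077
eta_mech = 0.6077 * 100 = 60.77%


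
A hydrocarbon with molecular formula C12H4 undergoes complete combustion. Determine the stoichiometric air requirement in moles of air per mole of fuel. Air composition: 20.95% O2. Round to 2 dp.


Balanced combustion: C12H4 + 13 O2 -> 12 CO2 + 2 H2O
O2 needed = C + H/4 = 12 + 4/4 = 13.00 moles
Air moles = O2 / 0.2095 = 13.00 / 0.2095 = 62.05 moles air


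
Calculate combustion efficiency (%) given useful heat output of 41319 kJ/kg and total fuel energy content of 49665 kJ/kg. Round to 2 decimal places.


Efficiency = (Q_useful / Q_fuel) * 100
Efficiency = (41319 / 49665) * 100
Efficiency = 0.8320 * 100 = 83.20%


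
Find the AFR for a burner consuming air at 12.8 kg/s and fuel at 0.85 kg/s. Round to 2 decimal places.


AFR = m_air / m_fuel
AFR = 12.8 / 0.85 = 15.06


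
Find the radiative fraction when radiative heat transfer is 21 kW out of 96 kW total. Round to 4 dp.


f_rad = Q_rad / Q_total
f_rad = 21 / 96 = 0.2188


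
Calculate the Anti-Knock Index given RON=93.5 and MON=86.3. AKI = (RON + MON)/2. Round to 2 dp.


AKI = (RON + MON) / 2
AKI = (93.5 + 86.3) / 2
AKI = 179.8 / 2 = 89.90


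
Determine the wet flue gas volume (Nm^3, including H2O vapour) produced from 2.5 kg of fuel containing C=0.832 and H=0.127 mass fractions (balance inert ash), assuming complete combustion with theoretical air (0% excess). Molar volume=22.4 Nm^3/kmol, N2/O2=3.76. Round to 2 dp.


Per kg fuel: CO2 = (C/12 kmol)*22.4 = (0.832/12)*22.4 = 1.55307 Nm^3
Per kg fuel: H2O = (H/2 kmol)*22.4 = (0.127/2)*22.4 = 1.42240 Nm^3
O2 needed per kg fuel = C/12 + H/4 = 0.832/12 + 0.127/4 = 0.10108333 kmol
Per kg fuel: N2 = O2*3.76*22.4 = 0.10108333*3.76*22.4 = 8.51364 Nm^3
Total per kg = 1.55307 + 1.42240 + 8.51364 = 11.48911 Nm^3
Total = 11.48911 * 2.5 = 28.72 Nm^3


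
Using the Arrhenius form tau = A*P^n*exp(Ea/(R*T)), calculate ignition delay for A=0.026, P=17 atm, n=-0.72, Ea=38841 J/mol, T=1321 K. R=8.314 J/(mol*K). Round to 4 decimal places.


tau = A * P^n * exp(Ea/(R*T))
P^n = 17^(-0.72) = 0.13003994
Ea/(R*T) = 38841/(8.314*1321) = 3.536532
exp(Ea/(R*T)) = 34.347587
tau = 0.026 * 0.13003994 * 34.347587 = 0.1161 ms


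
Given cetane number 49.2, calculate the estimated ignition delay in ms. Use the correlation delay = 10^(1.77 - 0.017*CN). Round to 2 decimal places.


delay = 10^(1.77 - 0.017*CN)
Exponent = 1.77 - 0.017*49.2 = 0.9336
delay = 10^0.9336 = 8.58 ms


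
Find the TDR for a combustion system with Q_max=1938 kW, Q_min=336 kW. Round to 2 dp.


TDR = Q_max / Q_min
TDR = 1938 / 336 = 5.77


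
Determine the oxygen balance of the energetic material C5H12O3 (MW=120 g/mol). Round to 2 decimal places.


OB = -1600 * (2C + H/2 - O) / MW
Inner = 2*5 + 12/2 - 3 = 13.00
OB = -1600 * 13.00 / 120 = -173.33%


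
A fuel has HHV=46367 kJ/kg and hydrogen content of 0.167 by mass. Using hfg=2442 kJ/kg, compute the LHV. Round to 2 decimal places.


LHV = HHV - hfg * 9 * H
Water correction = 2442 * 9 * 0.167 = 3670.326 kJ/kg
LHV = 46367 - 3670.326 = 42696.67 kJ/kg


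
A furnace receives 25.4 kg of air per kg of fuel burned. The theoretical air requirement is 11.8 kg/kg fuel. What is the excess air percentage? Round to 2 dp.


Excess air = actual - stoichiometric = 25.4 - 11.8 = 13.60 kg/kg fuel
Excess air % = (excess / stoich) * 100 = (13.60 / 11.8) * 100 = 115.25%


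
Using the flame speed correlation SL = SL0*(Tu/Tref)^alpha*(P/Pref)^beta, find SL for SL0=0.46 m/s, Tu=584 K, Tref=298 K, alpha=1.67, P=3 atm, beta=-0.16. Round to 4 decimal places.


SL = SL0 * (Tu/Tref)^alpha * (P/Pref)^beta
T ratio = 584/298 = 1.95973154
(T ratio)^alpha = 1.95973154^1.67 = 3.075872
(P/Pref)^beta = 3^(-0.16) = 0.838804
SL = 0.46 * 3.075872 * 0.838804 = 1.1868 m/s


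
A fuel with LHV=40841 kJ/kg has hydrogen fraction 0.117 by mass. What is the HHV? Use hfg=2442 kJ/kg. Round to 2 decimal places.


HHV = LHV + hfg * 9 * H
Water addition = 2442 * 9 * 0.117 = 2571.426 kJ/kg
HHV = 40841 + 2571.426 = 43412.43 kJ/kg


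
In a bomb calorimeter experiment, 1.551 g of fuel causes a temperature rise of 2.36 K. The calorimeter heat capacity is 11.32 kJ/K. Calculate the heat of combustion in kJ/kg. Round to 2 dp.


Hc = C_cal * delta_T / m_fuel
Q_released = 11.32 * 2.36 = 26.7152 kJ
m_fuel = 1.551 g = 1.551/1000 kg = 0.001551 kg
Hc = 26.7152 / 0.001551 = 17224.50 kJ/kg


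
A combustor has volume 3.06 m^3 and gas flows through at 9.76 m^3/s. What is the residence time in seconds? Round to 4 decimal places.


tau = V / Q_flow
tau = 3.06 / 9.76 = 0.3135 s


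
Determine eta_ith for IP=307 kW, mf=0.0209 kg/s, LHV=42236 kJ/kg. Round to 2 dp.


eta_ith = (IP / (mf * LHV)) * 100
Denominator = 0.0209 * 42236 = 882.7324 kW
eta_ith = (307 / 882.7324) * 100 = 34.78%


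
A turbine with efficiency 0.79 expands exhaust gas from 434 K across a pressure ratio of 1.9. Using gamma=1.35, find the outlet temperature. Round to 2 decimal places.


T_out = T_in * (1 - eta * (1 - PR^(-(gamma-1)/gamma)))
Exponent = -(1.35-1)/1.35 = -0.25925926
PR^exp = 1.9^(-0.25925926) = 0.84670193
Factor = 1 - 0.79*(1 - 0.84670193) = 0.87889452
T_out = 434 * 0.87889452 = 381.44 K


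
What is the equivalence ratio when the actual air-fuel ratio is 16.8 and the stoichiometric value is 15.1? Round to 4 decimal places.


phi = AFR_stoich / AFR_actual
phi = 15.1 / 16.8 = 0.8988


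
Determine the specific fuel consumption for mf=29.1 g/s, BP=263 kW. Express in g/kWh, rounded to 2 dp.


SFC = (mf / BP) * 3600
Rate = 29.1 / 263 = 0.110646 g/(s*kW)
SFC = 0.110646 * 3600 = 398.33 g/kWh


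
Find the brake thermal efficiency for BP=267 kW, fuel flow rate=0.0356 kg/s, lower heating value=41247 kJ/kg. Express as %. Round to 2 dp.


eta_BTE = (BP / (mf * LHV)) * 100
Denominator = 0.0356 * 41247 = 1468.3932 kW
eta_BTE = (267 / 1468.3932) * 100 = 18.18%


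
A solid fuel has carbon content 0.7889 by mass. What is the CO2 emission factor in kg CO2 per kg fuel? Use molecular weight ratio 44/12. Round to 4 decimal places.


EF = C_frac * (M_CO2 / M_C)
EF = 0.7889 * (44/12)
EF = 0.7889 * 3.666667 = 2.8926 kg_CO2/kg_fuel


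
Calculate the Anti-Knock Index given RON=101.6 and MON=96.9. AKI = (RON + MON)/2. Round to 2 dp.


AKI = (RON + MON) / 2
AKI = (101.6 + 96.9) / 2
AKI = 198.5 / 2 = 99.25


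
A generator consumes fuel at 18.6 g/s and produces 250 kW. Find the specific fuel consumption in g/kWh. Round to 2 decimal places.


SFC = (mf / BP) * 3600
Rate = 18.6 / 250 = 0.074400 g/(s*kW)
SFC = 0.074400 * 3600 = 267.84 g/kWh


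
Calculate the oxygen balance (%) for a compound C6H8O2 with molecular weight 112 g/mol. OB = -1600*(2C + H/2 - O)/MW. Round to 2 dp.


OB = -1600 * (2C + H/2 - O) / MW
Inner = 2*6 + 8/2 - 2 = 14.00
OB = -1600 * 14.00 / 112 = -200.00%


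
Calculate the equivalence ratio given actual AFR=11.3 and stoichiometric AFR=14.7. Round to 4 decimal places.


phi = AFR_stoich / AFR_actual
phi = 14.7 / 11.3 = 1.3009


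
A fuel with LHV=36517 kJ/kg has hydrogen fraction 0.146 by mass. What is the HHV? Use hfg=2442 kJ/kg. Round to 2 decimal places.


HHV = LHV + hfg * 9 * H
Water addition = 2442 * 9 * 0.146 = 3208.788 kJ/kg
HHV = 36517 + 3208.788 = 39725.79 kJ/kg


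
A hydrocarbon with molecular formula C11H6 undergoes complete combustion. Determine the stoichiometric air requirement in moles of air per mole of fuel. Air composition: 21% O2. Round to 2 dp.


Balanced combustion: C11H6 + 12.5 O2 -> 11 CO2 + 3 H2O
O2 needed = C + H/4 = 11 + 6/4 = 12.50 moles
Air moles = O2 / 0.21 = 12.50 / 0.21 = 59.52 moles air


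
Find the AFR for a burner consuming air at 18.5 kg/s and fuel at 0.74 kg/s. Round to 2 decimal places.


AFR = m_air / m_fuel
AFR = 18.5 / 0.74 = 25.00


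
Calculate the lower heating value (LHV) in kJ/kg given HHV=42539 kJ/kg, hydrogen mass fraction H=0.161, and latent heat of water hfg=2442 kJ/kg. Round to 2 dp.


LHV = HHV - hfg * 9 * H
Water correction = 2442 * 9 * 0.161 = 3538.458 kJ/kg
LHV = 42539 - 3538.458 = 39000.54 kJ/kg


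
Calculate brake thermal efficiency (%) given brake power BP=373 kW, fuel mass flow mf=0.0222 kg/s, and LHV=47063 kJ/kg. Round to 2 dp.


eta_BTE = (BP / (mf * LHV)) * 100
Denominator = 0.0222 * 47063 = 1044.7986 kW
eta_BTE = (373 / 1044.7986) * 100 = 35.70%


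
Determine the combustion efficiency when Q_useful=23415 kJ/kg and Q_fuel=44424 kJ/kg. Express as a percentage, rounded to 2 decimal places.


Efficiency = (Q_useful / Q_fuel) * 100
Efficiency = (23415 / 44424) * 100
Efficiency = 0.5271 * 100 = 52.71%


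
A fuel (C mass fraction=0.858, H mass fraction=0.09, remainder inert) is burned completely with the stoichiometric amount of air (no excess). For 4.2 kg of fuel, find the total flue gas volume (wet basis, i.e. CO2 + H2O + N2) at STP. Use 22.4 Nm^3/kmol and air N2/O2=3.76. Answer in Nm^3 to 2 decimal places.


Per kg fuel: CO2 = (C/12 kmol)*22.4 = (0.858/12)*22.4 = 1.60160 Nm^3
Per kg fuel: H2O = (H/2 kmol)*22.4 = (0.09/2)*22.4 = 1.00800 Nm^3
O2 needed per kg fuel = C/12 + H/4 = 0.858/12 + 0.09/4 = 0.09400000 kmol
Per kg fuel: N2 = O2*3.76*22.4 = 0.09400000*3.76*22.4 = 7.91706 Nm^3
Total per kg = 1.60160 + 1.00800 + 7.91706 = 10.52666 Nm^3
Total = 10.52666 * 4.2 = 44.21 Nm^3


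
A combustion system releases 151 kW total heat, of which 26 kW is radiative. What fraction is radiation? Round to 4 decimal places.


f_rad = Q_rad / Q_total
f_rad = 26 / 151 = 0.1722


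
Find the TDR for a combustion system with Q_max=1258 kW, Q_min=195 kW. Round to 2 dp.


TDR = Q_max / Q_min
TDR = 1258 / 195 = 6.45


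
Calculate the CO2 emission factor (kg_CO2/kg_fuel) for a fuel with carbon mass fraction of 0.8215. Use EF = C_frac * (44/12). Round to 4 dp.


EF = C_frac * (M_CO2 / M_C)
EF = 0.8215 * (44/12)
EF = 0.8215 * 3.666667 = 3.0122 kg_CO2/kg_fuel


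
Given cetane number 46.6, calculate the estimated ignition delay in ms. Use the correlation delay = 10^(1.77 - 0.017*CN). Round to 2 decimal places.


delay = 10^(1.77 - 0.017*CN)
Exponent = 1.77 - 0.017*46.6 = 0.9778
delay = 10^0.9778 = 9.50 ms


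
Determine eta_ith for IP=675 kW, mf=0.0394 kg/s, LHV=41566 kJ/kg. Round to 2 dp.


eta_ith = (IP / (mf * LHV)) * 100
Denominator = 0.0394 * 41566 = 1637.7004 kW
eta_ith = (675 / 1637.7004) * 100 = 41.22%


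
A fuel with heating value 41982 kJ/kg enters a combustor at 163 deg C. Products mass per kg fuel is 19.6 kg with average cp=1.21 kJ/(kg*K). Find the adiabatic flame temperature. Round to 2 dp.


T_ad = T_in + Hc / (m_p * cp)
Denominator = 19.6 * 1.21 = 23.7160
Temperature rise = 41982 / 23.7160 = 1770.20 K
T_ad = 163 + 1770.20 = 1933.20 deg C


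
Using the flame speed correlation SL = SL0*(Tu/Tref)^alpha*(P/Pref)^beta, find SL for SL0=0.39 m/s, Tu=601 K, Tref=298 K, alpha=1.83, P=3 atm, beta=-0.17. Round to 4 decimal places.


SL = SL0 * (Tu/Tref)^alpha * (P/Pref)^beta
T ratio = 601/298 = 2.01677852
(T ratio)^alpha = 2.01677852^1.83 = 3.610144
(P/Pref)^beta = 3^(-0.17) = 0.829639
SL = 0.39 * 3.610144 * 0.829639 = 1.1681 m/s


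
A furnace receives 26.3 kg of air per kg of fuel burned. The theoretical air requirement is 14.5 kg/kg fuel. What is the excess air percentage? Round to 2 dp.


Excess air = actual - stoichiometric = 26.3 - 14.5 = 11.80 kg/kg fuel
Excess air % = (excess / stoich) * 100 = (11.80 / 14.5) * 100 = 81.38%


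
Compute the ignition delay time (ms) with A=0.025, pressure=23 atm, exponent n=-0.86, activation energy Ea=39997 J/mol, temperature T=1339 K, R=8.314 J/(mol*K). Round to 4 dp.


tau = A * P^n * exp(Ea/(R*T))
P^n = 23^(-0.86) = 0.06743946
Ea/(R*T) = 39997/(8.314*1339) = 3.592831
exp(Ea/(R*T)) = 36.336809
tau = 0.025 * 0.06743946 * 36.336809 = 0.0613 ms


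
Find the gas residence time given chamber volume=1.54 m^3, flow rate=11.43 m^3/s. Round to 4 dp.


tau = V / Q_flow
tau = 1.54 / 11.43 = 0.1347 s


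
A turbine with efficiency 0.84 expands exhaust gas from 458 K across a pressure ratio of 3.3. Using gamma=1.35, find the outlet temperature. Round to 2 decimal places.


T_out = T_in * (1 - eta * (1 - PR^(-(gamma-1)/gamma)))
Exponent = -(1.35-1)/1.35 = -0.25925926
PR^exp = 3.3^(-0.25925926) = 0.73378775
Factor = 1 - 0.84*(1 - 0.73378775) = 0.77638171
T_out = 458 * 0.77638171 = 355.58 K


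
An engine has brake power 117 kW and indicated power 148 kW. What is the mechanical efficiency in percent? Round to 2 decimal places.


eta_mech = (BP / IP) * 100
Ratio = 117 / 148 = 0.7905
eta_mech = 0.7905 * 100 = 79.05%


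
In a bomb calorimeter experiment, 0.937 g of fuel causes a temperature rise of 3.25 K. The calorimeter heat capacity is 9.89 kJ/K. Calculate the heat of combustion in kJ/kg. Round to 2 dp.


Hc = C_cal * delta_T / m_fuel
Q_released = 9.89 * 3.25 = 32.1425 kJ
m_fuel = 0.937 g = 0.937/1000 kg = 0.000937 kg
Hc = 32.1425 / 0.000937 = 34303.63 kJ/kg


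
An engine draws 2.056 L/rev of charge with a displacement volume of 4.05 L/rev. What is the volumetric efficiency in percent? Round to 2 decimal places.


eta_v = (V_actual / V_disp) * 100
Ratio = 2.056 / 4.05 = 0.5077
eta_v = 0.5077 * 100 = 50.77%


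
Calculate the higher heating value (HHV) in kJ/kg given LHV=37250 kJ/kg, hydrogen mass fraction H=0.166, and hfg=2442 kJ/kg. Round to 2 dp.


HHV = LHV + hfg * 9 * H
Water addition = 2442 * 9 * 0.166 = 3648.348 kJ/kg
HHV = 37250 + 3648.348 = 40898.35 kJ/kg


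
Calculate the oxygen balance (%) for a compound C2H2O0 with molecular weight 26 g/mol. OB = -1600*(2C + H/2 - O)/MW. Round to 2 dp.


OB = -1600 * (2C + H/2 - O) / MW
Inner = 2*2 + 2/2 - 0 = 5.00
OB = -1600 * 5.00 / 26 = -307.69%


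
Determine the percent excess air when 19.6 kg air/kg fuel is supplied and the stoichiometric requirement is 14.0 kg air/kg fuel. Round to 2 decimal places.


Excess air = actual - stoichiometric = 19.6 - 14.0 = 5.60 kg/kg fuel
Excess air % = (excess / stoich) * 100 = (5.60 / 14.0) * 100 = 40.00%


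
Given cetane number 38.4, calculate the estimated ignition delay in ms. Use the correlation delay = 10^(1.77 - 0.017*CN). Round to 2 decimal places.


delay = 10^(1.77 - 0.017*CN)
Exponent = 1.77 - 0.017*38.4 = 1.1172
delay = 10^1.1172 = 13.10 ms


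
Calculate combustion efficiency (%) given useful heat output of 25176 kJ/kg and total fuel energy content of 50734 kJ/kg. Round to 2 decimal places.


Efficiency = (Q_useful / Q_fuel) * 100
Efficiency = (25176 / 50734) * 100
Efficiency = 0.4962 * 100 = 49.62%


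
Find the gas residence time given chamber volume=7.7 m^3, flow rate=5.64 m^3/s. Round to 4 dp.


tau = V / Q_flow
tau = 7.7 / 5.64 = 1.3652 s


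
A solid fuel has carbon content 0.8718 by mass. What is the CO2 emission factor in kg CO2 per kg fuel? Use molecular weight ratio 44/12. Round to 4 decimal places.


EF = C_frac * (M_CO2 / M_C)
EF = 0.8718 * (44/12)
EF = 0.8718 * 3.666667 = 3.1966 kg_CO2/kg_fuel


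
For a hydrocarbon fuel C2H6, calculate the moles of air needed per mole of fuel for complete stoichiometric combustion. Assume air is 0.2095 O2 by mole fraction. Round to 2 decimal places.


Balanced combustion: C2H6 + 3.5 O2 -> 2 CO2 + 3 H2O
O2 needed = C + H/4 = 2 + 6/4 = 3.50 moles
Air moles = O2 / 0.2095 = 3.50 / 0.2095 = 16.71 moles air


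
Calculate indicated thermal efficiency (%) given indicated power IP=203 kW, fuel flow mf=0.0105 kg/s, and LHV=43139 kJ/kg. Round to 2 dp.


eta_ith = (IP / (mf * LHV)) * 100
Denominator = 0.0105 * 43139 = 452.9595 kW
eta_ith = (203 / 452.9595) * 100 = 44.82%


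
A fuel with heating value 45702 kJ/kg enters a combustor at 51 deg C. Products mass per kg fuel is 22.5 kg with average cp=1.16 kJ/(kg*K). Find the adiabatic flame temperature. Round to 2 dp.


T_ad = T_in + Hc / (m_p * cp)
Denominator = 22.5 * 1.16 = 26.1000
Temperature rise = 45702 / 26.1000 = 1751.03 K
T_ad = 51 + 1751.03 = 1802.03 deg C


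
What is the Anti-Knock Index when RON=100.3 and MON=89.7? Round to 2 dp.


AKI = (RON + MON) / 2
AKI = (100.3 + 89.7) / 2
AKI = 190.0 / 2 = 95.00


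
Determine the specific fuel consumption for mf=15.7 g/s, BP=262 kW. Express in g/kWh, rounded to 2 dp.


SFC = (mf / BP) * 3600
Rate = 15.7 / 262 = 0.059924 g/(s*kW)
SFC = 0.059924 * 3600 = 215.73 g/kWh


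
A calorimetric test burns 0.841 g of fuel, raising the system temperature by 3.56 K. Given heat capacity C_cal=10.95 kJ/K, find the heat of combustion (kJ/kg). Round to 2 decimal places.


Hc = C_cal * delta_T / m_fuel
Q_released = 10.95 * 3.56 = 38.9820 kJ
m_fuel = 0.841 g = 0.841/1000 kg = 0.000841 kg
Hc = 38.9820 / 0.000841 = 46351.96 kJ/kg


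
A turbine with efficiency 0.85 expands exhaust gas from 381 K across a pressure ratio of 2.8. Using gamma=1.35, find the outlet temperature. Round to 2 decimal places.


T_out = T_in * (1 - eta * (1 - PR^(-(gamma-1)/gamma)))
Exponent = -(1.35-1)/1.35 = -0.25925926
PR^exp = 2.8^(-0.25925926) = 0.76572026
Factor = 1 - 0.85*(1 - 0.76572026) = 0.80086222
T_out = 381 * 0.80086222 = 305.13 K


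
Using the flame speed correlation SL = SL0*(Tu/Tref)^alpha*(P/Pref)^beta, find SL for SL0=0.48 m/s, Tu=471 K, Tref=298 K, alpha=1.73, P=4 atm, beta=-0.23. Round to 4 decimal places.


SL = SL0 * (Tu/Tref)^alpha * (P/Pref)^beta
T ratio = 471/298 = 1.58053691
(T ratio)^alpha = 1.58053691^1.73 = 2.207659
(P/Pref)^beta = 4^(-0.23) = 0.726986
SL = 0.48 * 2.207659 * 0.726986 = 0.7704 m/s


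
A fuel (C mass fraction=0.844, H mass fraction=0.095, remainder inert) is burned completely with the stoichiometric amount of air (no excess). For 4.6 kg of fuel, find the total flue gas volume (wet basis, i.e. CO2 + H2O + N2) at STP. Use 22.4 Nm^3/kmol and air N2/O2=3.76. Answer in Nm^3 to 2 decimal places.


Per kg fuel: CO2 = (C/12 kmol)*22.4 = (0.844/12)*22.4 = 1.57547 Nm^3
Per kg fuel: H2O = (H/2 kmol)*22.4 = (0.095/2)*22.4 = 1.06400 Nm^3
O2 needed per kg fuel = C/12 + H/4 = 0.844/12 + 0.095/4 = 0.09408333 kmol
Per kg fuel: N2 = O2*3.76*22.4 = 0.09408333*3.76*22.4 = 7.92407 Nm^3
Total per kg = 1.57547 + 1.06400 + 7.92407 = 10.56354 Nm^3
Total = 10.56354 * 4.6 = 48.59 Nm^3


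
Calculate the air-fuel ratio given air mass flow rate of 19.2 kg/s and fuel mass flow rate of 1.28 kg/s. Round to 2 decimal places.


AFR = m_air / m_fuel
AFR = 19.2 / 1.28 = 15.00


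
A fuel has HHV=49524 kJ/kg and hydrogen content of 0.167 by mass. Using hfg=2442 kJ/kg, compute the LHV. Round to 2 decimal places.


LHV = HHV - hfg * 9 * H
Water correction = 2442 * 9 * 0.167 = 3670.326 kJ/kg
LHV = 49524 - 3670.326 = 45853.67 kJ/kg


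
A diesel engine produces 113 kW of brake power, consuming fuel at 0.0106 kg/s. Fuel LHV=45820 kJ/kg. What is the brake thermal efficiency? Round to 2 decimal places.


eta_BTE = (BP / (mf * LHV)) * 100
Denominator = 0.0106 * 45820 = 485.6920 kW
eta_BTE = (113 / 485.6920) * 100 = 23.27%


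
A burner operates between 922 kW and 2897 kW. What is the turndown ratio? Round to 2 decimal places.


TDR = Q_max / Q_min
TDR = 2897 / 922 = 3.14


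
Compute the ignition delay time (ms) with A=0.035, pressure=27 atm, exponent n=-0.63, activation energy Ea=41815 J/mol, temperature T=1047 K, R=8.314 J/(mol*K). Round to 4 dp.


tau = A * P^n * exp(Ea/(R*T))
P^n = 27^(-0.63) = 0.12538363
Ea/(R*T) = 41815/(8.314*1047) = 4.803695
exp(Ea/(R*T)) = 121.960194
tau = 0.035 * 0.12538363 * 121.960194 = 0.5352 ms


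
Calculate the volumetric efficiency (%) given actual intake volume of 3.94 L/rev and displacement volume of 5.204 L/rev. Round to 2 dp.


eta_v = (V_actual / V_disp) * 100
Ratio = 3.94 / 5.204 = 0.7571
eta_v = 0.7571 * 100 = 75.71%


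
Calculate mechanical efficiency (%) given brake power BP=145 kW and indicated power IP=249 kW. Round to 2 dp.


eta_mech = (BP / IP) * 100
Ratio = 145 / 249 = 0.5823
eta_mech = 0.5823 * 100 = 58.23%


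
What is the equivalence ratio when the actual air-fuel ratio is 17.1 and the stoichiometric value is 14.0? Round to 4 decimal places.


phi = AFR_stoich / AFR_actual
phi = 14.0 / 17.1 = 0.8187


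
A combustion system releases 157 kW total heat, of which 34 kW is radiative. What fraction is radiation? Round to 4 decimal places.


f_rad = Q_rad / Q_total
f_rad = 34 / 157 = 0.2166


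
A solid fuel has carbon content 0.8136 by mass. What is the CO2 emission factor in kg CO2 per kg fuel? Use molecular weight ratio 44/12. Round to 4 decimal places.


EF = C_frac * (M_CO2 / M_C)
EF = 0.8136 * (44/12)
EF = 0.8136 * 3.666667 = 2.9832 kg_CO2/kg_fuel


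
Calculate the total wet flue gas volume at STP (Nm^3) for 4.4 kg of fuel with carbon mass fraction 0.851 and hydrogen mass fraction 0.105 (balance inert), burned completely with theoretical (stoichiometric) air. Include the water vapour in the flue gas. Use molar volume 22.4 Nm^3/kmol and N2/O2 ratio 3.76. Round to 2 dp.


Per kg fuel: CO2 = (C/12 kmol)*22.4 = (0.851/12)*22.4 = 1.58853 Nm^3
Per kg fuel: H2O = (H/2 kmol)*22.4 = (0.105/2)*22.4 = 1.17600 Nm^3
O2 needed per kg fuel = C/12 + H/4 = 0.851/12 + 0.105/4 = 0.09716667 kmol
Per kg fuel: N2 = O2*3.76*22.4 = 0.09716667*3.76*22.4 = 8.18377 Nm^3
Total per kg = 1.58853 + 1.17600 + 8.18377 = 10.94830 Nm^3
Total = 10.94830 * 4.4 = 48.17 Nm^3


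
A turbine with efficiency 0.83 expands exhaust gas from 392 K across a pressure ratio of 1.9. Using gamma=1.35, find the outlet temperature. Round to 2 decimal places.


T_out = T_in * (1 - eta * (1 - PR^(-(gamma-1)/gamma)))
Exponent = -(1.35-1)/1.35 = -0.25925926
PR^exp = 1.9^(-0.25925926) = 0.84670193
Factor = 1 - 0.83*(1 - 0.84670193) = 0.87276260
T_out = 392 * 0.87276260 = 342.12 K


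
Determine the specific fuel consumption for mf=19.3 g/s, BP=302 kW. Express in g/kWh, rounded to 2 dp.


SFC = (mf / BP) * 3600
Rate = 19.3 / 302 = 0.063907 g/(s*kW)
SFC = 0.063907 * 3600 = 230.07 g/kWh


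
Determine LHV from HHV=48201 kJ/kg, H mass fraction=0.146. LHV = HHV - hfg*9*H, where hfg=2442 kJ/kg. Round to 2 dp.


LHV = HHV - hfg * 9 * H
Water correction = 2442 * 9 * 0.146 = 3208.788 kJ/kg
LHV = 48201 - 3208.788 = 44992.21 kJ/kg


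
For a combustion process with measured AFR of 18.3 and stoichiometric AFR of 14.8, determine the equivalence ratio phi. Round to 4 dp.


phi = AFR_stoich / AFR_actual
phi = 14.8 / 18.3 = 0.8087


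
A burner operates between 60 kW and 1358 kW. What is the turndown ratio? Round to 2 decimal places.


TDR = Q_max / Q_min
TDR = 1358 / 60 = 22.63


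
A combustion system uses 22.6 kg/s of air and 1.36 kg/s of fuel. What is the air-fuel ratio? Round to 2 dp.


AFR = m_air / m_fuel
AFR = 22.6 / 1.36 = 16.62


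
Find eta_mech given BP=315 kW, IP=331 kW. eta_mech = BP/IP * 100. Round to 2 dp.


eta_mech = (BP / IP) * 100
Ratio = 315 / 331 = 0.9517
eta_mech = 0.9517 * 100 = 95.17%


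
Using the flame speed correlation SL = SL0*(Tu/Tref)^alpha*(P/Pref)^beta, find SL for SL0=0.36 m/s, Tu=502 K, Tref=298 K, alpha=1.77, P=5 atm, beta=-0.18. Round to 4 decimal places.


SL = SL0 * (Tu/Tref)^alpha * (P/Pref)^beta
T ratio = 502/298 = 1.68456376
(T ratio)^alpha = 1.68456376^1.77 = 2.516998
(P/Pref)^beta = 5^(-0.18) = 0.748489
SL = 0.36 * 2.516998 * 0.748489 = 0.6782 m/s


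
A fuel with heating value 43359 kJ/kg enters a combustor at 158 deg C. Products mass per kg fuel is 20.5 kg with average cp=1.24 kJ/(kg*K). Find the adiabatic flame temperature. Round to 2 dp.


T_ad = T_in + Hc / (m_p * cp)
Denominator = 20.5 * 1.24 = 25.4200
Temperature rise = 43359 / 25.4200 = 1705.70 K
T_ad = 158 + 1705.70 = 1863.70 deg C


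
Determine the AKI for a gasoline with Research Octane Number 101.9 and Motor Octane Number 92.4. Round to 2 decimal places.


AKI = (RON + MON) / 2
AKI = (101.9 + 92.4) / 2
AKI = 194.3 / 2 = 97.15


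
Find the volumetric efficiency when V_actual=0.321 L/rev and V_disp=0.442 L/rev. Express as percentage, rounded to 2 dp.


eta_v = (V_actual / V_disp) * 100
Ratio = 0.321 / 0.442 = 0.7262
eta_v = 0.7262 * 100 = 72.62%


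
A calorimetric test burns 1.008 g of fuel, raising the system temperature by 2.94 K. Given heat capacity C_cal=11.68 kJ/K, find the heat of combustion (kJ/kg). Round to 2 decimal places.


Hc = C_cal * delta_T / m_fuel
Q_released = 11.68 * 2.94 = 34.3392 kJ
m_fuel = 1.008 g = 1.008/1000 kg = 0.001008 kg
Hc = 34.3392 / 0.001008 = 34066.67 kJ/kg


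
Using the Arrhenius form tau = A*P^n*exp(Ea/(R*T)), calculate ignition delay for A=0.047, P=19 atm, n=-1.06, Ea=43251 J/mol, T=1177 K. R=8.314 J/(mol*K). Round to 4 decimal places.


tau = A * P^n * exp(Ea/(R*T))
P^n = 19^(-1.06) = 0.04410839
Ea/(R*T) = 43251/(8.314*1177) = 4.419872
exp(Ea/(R*T)) = 83.085631
tau = 0.047 * 0.04410839 * 83.085631 = 0.1722 ms


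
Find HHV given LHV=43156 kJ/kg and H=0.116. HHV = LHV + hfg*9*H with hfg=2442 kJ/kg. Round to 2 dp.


HHV = LHV + hfg * 9 * H
Water addition = 2442 * 9 * 0.116 = 2549.448 kJ/kg
HHV = 43156 + 2549.448 = 45705.45 kJ/kg


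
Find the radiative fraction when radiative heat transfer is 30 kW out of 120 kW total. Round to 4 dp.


f_rad = Q_rad / Q_total
f_rad = 30 / 120 = 0.2500


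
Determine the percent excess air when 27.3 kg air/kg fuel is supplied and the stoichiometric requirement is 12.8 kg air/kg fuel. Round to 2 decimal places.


Excess air = actual - stoichiometric = 27.3 - 12.8 = 14.50 kg/kg fuel
Excess air % = (excess / stoich) * 100 = (14.50 / 12.8) * 100 = 113.28%


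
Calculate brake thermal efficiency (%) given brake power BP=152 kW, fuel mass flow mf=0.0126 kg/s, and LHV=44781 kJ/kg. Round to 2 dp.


eta_BTE = (BP / (mf * LHV)) * 100
Denominator = 0.0126 * 44781 = 564.2406 kW
eta_BTE = (152 / 564.2406) * 100 = 26.94%


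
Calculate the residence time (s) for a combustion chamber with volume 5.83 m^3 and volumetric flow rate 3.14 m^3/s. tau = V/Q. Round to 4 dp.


tau = V / Q_flow
tau = 5.83 / 3.14 = 1.8567 s


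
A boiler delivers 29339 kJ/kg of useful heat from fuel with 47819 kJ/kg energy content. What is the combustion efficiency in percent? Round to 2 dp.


Efficiency = (Q_useful / Q_fuel) * 100
Efficiency = (29339 / 47819) * 100
Efficiency = 0.6135 * 100 = 61.35%


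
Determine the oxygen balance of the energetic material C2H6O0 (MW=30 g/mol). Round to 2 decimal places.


OB = -1600 * (2C + H/2 - O) / MW
Inner = 2*2 + 6/2 - 0 = 7.00
OB = -1600 * 7.00 / 30 = -373.33%


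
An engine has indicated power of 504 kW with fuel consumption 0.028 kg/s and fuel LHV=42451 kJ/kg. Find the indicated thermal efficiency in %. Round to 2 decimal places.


eta_ith = (IP / (mf * LHV)) * 100
Denominator = 0.028 * 42451 = 1188.6280 kW
eta_ith = (504 / 1188.6280) * 100 = 42.40%


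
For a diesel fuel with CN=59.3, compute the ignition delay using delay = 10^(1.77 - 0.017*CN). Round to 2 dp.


delay = 10^(1.77 - 0.017*CN)
Exponent = 1.77 - 0.017*59.3 = 0.7619
delay = 10^0.7619 = 5.78 ms


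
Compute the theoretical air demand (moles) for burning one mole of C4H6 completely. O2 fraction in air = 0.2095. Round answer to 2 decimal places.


Balanced combustion: C4H6 + 5.5 O2 -> 4 CO2 + 3 H2O
O2 needed = C + H/4 = 4 + 6/4 = 5.50 moles
Air moles = O2 / 0.2095 = 5.50 / 0.2095 = 26.25 moles air


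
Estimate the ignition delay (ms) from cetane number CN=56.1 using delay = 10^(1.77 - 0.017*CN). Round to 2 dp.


delay = 10^(1.77 - 0.017*CN)
Exponent = 1.77 - 0.017*56.1 = 0.8163
delay = 10^0.8163 = 6.55 ms


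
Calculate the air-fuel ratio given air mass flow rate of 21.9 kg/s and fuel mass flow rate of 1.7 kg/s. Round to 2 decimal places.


AFR = m_air / m_fuel
AFR = 21.9 / 1.7 = 12.88


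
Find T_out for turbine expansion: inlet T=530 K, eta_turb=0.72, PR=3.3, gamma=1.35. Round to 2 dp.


T_out = T_in * (1 - eta * (1 - PR^(-(gamma-1)/gamma)))
Exponent = -(1.35-1)/1.35 = -0.25925926
PR^exp = 3.3^(-0.25925926) = 0.73378775
Factor = 1 - 0.72*(1 - 0.73378775) = 0.80832718
T_out = 530 * 0.80832718 = 428.41 K


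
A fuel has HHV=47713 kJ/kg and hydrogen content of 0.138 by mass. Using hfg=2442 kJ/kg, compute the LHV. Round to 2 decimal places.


LHV = HHV - hfg * 9 * H
Water correction = 2442 * 9 * 0.138 = 3032.964 kJ/kg
LHV = 47713 - 3032.964 = 44680.04 kJ/kg


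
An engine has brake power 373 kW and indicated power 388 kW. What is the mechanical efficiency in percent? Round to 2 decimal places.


eta_mech = (BP / IP) * 100
Ratio = 373 / 388 = 0.9613
eta_mech = 0.9613 * 100 = 96.13%


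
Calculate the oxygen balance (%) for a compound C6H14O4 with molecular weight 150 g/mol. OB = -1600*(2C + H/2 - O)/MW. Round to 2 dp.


OB = -1600 * (2C + H/2 - O) / MW
Inner = 2*6 + 14/2 - 4 = 15.00
OB = -1600 * 15.00 / 150 = -160.00%


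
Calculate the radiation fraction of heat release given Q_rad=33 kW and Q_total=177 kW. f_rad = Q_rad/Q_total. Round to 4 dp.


f_rad = Q_rad / Q_total
f_rad = 33 / 177 = 0.1864


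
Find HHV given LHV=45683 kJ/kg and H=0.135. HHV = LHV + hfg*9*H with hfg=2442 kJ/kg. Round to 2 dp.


HHV = LHV + hfg * 9 * H
Water addition = 2442 * 9 * 0.135 = 2967.030 kJ/kg
HHV = 45683 + 2967.030 = 48650.03 kJ/kg


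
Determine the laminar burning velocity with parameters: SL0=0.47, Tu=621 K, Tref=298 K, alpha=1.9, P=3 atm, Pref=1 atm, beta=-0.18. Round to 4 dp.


SL = SL0 * (Tu/Tref)^alpha * (P/Pref)^beta
T ratio = 621/298 = 2.08389262
(T ratio)^alpha = 2.08389262^1.9 = 4.035182
(P/Pref)^beta = 3^(-0.18) = 0.820575
SL = 0.47 * 4.035182 * 0.820575 = 1.5562 m/s


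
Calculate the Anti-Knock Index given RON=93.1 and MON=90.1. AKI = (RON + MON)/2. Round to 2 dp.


AKI = (RON + MON) / 2
AKI = (93.1 + 90.1) / 2
AKI = 183.2 / 2 = 91.60


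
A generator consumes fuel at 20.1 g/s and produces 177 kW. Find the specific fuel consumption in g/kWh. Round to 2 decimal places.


SFC = (mf / BP) * 3600
Rate = 20.1 / 177 = 0.113559 g/(s*kW)
SFC = 0.113559 * 3600 = 408.81 g/kWh


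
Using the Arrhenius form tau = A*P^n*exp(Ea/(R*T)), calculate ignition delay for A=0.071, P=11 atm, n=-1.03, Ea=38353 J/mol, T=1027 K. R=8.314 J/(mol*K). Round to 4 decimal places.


tau = A * P^n * exp(Ea/(R*T))
P^n = 11^(-1.03) = 0.08459906
Ea/(R*T) = 38353/(8.314*1027) = 4.491784
exp(Ea/(R*T)) = 89.280592
tau = 0.071 * 0.08459906 * 89.280592 = 0.5363 ms


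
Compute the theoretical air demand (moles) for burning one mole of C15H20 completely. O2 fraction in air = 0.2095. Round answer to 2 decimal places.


Balanced combustion: C15H20 + 20 O2 -> 15 CO2 + 10 H2O
O2 needed = C + H/4 = 15 + 20/4 = 20.00 moles
Air moles = O2 / 0.2095 = 20.00 / 0.2095 = 95.47 moles air


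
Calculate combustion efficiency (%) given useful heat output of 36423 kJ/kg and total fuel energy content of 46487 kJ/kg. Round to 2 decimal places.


Efficiency = (Q_useful / Q_fuel) * 100
Efficiency = (36423 / 46487) * 100
Efficiency = 0.7835 * 100 = 78.35%


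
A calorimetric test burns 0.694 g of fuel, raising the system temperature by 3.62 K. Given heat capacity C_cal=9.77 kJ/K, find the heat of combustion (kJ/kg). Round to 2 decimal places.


Hc = C_cal * delta_T / m_fuel
Q_released = 9.77 * 3.62 = 35.3674 kJ
m_fuel = 0.694 g = 0.694/1000 kg = 0.000694 kg
Hc = 35.3674 / 0.000694 = 50961.67 kJ/kg


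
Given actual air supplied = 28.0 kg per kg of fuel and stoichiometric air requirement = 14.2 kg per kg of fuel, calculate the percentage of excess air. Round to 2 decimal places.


Excess air = actual - stoichiometric = 28.0 - 14.2 = 13.80 kg/kg fuel
Excess air % = (excess / stoich) * 100 = (13.80 / 14.2) * 100 = 97.18%


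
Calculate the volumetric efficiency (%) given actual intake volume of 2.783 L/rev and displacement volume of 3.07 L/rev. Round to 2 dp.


eta_v = (V_actual / V_disp) * 100
Ratio = 2.783 / 3.07 = 0.9065
eta_v = 0.9065 * 100 = 90.65%


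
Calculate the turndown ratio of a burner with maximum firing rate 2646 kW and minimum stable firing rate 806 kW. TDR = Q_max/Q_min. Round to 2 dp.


TDR = Q_max / Q_min
TDR = 2646 / 806 = 3.28


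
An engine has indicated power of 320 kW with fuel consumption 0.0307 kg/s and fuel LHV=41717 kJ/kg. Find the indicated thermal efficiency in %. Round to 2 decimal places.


eta_ith = (IP / (mf * LHV)) * 100
Denominator = 0.0307 * 41717 = 1280.7119 kW
eta_ith = (320 / 1280.7119) * 100 = 24.99%


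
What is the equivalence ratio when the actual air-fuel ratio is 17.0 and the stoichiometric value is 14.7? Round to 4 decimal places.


phi = AFR_stoich / AFR_actual
phi = 14.7 / 17.0 = 0.8647


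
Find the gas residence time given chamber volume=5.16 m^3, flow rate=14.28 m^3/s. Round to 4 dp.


tau = V / Q_flow
tau = 5.16 / 14.28 = 0.3613 s


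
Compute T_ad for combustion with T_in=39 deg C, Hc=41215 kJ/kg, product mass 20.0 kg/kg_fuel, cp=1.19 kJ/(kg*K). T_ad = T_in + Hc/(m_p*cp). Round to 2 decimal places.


T_ad = T_in + Hc / (m_p * cp)
Denominator = 20.0 * 1.19 = 23.8000
Temperature rise = 41215 / 23.8000 = 1731.72 K
T_ad = 39 + 1731.72 = 1770.72 deg C


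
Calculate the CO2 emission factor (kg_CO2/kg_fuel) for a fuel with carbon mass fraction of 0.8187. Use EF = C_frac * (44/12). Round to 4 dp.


EF = C_frac * (M_CO2 / M_C)
EF = 0.8187 * (44/12)
EF = 0.8187 * 3.666667 = 3.0019 kg_CO2/kg_fuel


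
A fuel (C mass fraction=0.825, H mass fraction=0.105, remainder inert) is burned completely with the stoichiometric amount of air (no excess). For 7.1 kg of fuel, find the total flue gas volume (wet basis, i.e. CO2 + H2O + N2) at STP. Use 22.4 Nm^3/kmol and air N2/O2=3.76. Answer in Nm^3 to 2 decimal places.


Per kg fuel: CO2 = (C/12 kmol)*22.4 = (0.825/12)*22.4 = 1.54000 Nm^3
Per kg fuel: H2O = (H/2 kmol)*22.4 = (0.105/2)*22.4 = 1.17600 Nm^3
O2 needed per kg fuel = C/12 + H/4 = 0.825/12 + 0.105/4 = 0.09500000 kmol
Per kg fuel: N2 = O2*3.76*22.4 = 0.09500000*3.76*22.4 = 8.00128 Nm^3
Total per kg = 1.54000 + 1.17600 + 8.00128 = 10.71728 Nm^3
Total = 10.71728 * 7.1 = 76.09 Nm^3


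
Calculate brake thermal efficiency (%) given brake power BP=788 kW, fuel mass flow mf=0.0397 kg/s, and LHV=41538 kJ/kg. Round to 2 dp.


eta_BTE = (BP / (mf * LHV)) * 100
Denominator = 0.0397 * 41538 = 1649.0586 kW
eta_BTE = (788 / 1649.0586) * 100 = 47.78%


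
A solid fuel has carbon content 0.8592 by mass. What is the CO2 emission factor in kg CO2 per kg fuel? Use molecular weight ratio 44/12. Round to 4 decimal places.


EF = C_frac * (M_CO2 / M_C)
EF = 0.8592 * (44/12)
EF = 0.8592 * 3.666667 = 3.1504 kg_CO2/kg_fuel


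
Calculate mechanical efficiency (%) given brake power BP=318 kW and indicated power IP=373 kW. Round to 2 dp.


eta_mech = (BP / IP) * 100
Ratio = 318 / 373 = 0.8525
eta_mech = 0.8525 * 100 = 85.25%


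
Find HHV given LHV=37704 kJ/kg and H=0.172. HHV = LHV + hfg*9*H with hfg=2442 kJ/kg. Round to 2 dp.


HHV = LHV + hfg * 9 * H
Water addition = 2442 * 9 * 0.172 = 3780.216 kJ/kg
HHV = 37704 + 3780.216 = 41484.22 kJ/kg


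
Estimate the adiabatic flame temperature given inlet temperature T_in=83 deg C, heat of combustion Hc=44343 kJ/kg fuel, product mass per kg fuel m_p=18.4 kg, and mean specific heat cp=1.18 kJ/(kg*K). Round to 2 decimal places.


T_ad = T_in + Hc / (m_p * cp)
Denominator = 18.4 * 1.18 = 21.7120
Temperature rise = 44343 / 21.7120 = 2042.33 K
T_ad = 83 + 2042.33 = 2125.33 deg C


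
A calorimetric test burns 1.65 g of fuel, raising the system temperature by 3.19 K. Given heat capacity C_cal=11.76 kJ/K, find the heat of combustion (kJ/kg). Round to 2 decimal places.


Hc = C_cal * delta_T / m_fuel
Q_released = 11.76 * 3.19 = 37.5144 kJ
m_fuel = 1.65 g = 1.65/1000 kg = 0.001650 kg
Hc = 37.5144 / 0.001650 = 22736.00 kJ/kg
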